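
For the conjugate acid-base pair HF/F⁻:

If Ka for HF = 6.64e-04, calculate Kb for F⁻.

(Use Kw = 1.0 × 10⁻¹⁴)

For a conjugate pair Ka × Kb = Kw, so Kb = Kw/Ka = 1.0 × 10⁻¹⁴ / 6.64e-04 = 1.51e-11.

K_b = 1.51e-11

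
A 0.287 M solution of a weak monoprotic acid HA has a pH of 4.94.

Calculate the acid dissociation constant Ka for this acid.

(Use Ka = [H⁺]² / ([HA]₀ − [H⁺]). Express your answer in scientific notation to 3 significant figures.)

[H⁺] = 10^(−pH) = 10^(−4.94) = 1.148e-05 M. For HA ⇌ H⁺ + A⁻, Ka = [H⁺][A⁻]/[HA] = [H⁺]² / ([HA]₀ − [H⁺]) = (1.148e-05)² / (0.287 − 1.148e-05) = 4.59e-10.

K_a = 4.59e-10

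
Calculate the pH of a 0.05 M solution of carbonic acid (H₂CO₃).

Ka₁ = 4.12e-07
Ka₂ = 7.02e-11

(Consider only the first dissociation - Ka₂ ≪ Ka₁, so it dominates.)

First dissociation dominates. From Ka₁ = [H⁺][HA⁻]/[H₂A], x² + Ka₁·x − Ka₁·C = 0 with C = 0.05 M and Ka₁ = 4.12e-07. Solving: [H⁺] = (−Ka₁ + √(Ka₁² + 4·Ka₁·C)) / 2 = 1.4332e-04 M. pH = -log(1.4332e-04) = 3.84.

pH = 3.84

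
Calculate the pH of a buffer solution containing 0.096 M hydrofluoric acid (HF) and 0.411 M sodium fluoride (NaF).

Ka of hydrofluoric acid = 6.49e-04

pKa = -log(6.49e-04) = 3.19. pH = pKa + log([A⁻]/[HA]) = 3.19 + log(0.411/0.096)

pH = 3.82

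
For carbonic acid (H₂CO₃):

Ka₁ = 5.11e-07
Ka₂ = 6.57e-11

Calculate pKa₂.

pKa₂ = -log(Ka₂) = -log(6.57e-11) = 10.18.

pK_{a2} = 10.18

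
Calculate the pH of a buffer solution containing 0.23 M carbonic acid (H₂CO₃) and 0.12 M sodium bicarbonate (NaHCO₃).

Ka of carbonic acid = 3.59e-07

pKa = -log(3.59e-07) = 6.44. pH = pKa + log([A⁻]/[HA]) = 6.44 + log(0.12/0.23)

pH = 6.16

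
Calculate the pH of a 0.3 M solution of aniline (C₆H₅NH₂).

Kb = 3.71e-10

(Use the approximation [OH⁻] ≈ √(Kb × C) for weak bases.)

[OH⁻] = √(Kb × C) = √(3.71e-10 × 0.3) = 1.0550e-05. pOH = 4.98, pH = 14 - pOH

pH = 9.02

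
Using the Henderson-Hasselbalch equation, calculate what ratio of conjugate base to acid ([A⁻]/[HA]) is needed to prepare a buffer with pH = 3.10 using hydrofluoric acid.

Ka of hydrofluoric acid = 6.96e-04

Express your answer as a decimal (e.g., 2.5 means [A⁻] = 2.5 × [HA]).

pKa = -log(6.96e-04) = 3.1574. pH = pKa + log([A⁻]/[HA]), so log([A⁻]/[HA]) = pH − pKa = 3.10 − 3.1574 = -0.0574. [A⁻]/[HA] = 10^(-0.0574) = 0.876

[A⁻]/[HA] = 0.876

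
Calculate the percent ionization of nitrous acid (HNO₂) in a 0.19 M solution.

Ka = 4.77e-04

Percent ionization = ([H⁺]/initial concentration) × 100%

Using Ka equilibrium: x² + Ka×x - Ka×C = 0. Solving: [H⁺] = 9.2845e-03. Percent = (9.2845e-03/0.19) × 100

Percent ionization = 4.89%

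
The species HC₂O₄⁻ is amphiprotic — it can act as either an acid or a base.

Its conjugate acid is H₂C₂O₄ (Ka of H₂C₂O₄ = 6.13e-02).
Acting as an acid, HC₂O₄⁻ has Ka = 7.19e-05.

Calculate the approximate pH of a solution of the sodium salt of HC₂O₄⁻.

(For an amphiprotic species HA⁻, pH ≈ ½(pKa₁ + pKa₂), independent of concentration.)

pKa₁ = -log(6.13e-02) = 1.21; pKa₂ = -log(7.19e-05) = 4.14. For an amphiprotic species, pH ≈ ½(pKa₁ + pKa₂) = ½(1.21 + 4.14) = 2.68.

pH = 2.68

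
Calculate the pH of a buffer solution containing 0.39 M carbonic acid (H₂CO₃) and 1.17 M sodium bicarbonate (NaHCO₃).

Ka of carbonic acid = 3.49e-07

pKa = -log(3.49e-07) = 6.46. pH = pKa + log([A⁻]/[HA]) = 6.46 + log(1.17/0.39)

pH = 6.93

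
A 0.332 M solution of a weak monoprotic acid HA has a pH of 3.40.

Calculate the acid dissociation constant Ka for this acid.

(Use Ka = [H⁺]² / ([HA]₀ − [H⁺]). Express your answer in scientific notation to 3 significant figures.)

[H⁺] = 10^(−pH) = 10^(−3.40) = 3.981e-04 M. For HA ⇌ H⁺ + A⁻, Ka = [H⁺][A⁻]/[HA] = [H⁺]² / ([HA]₀ − [H⁺]) = (3.981e-04)² / (0.332 − 3.981e-04) = 4.78e-07.

K_a = 4.78e-07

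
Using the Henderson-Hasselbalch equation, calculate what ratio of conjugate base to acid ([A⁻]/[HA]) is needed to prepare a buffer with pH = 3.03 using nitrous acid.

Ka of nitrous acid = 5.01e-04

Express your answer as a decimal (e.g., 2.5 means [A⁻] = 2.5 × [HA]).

pKa = -log(5.01e-04) = 3.3002. pH = pKa + log([A⁻]/[HA]), so log([A⁻]/[HA]) = pH − pKa = 3.03 − 3.3002 = -0.2702. [A⁻]/[HA] = 10^(-0.2702) = 0.537

[A⁻]/[HA] = 0.537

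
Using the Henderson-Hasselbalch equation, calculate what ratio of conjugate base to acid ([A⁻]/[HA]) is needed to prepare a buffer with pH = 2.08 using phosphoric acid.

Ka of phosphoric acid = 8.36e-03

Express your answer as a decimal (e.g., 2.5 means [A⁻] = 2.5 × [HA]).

pKa = -log(8.36e-03) = 2.0778. pH = pKa + log([A⁻]/[HA]), so log([A⁻]/[HA]) = pH − pKa = 2.08 − 2.0778 = 0.0022. [A⁻]/[HA] = 10^(0.0022) = 1.01

[A⁻]/[HA] = 1.01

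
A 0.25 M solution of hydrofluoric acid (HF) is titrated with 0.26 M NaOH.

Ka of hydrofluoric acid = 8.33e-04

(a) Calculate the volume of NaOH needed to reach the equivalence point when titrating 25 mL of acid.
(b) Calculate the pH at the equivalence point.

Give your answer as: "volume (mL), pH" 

moles acid = 0.25 × 25/1000 = 0.00625 mol; V_base = moles/0.26 × 1000 = 24.0 mL. At equivalence only the conjugate base is present: [A⁻] = 0.00625/0.049 = 1.2745e-01 M. Kb = Kw/Ka = 1.20e-11; [OH⁻] = √(Kb × [A⁻]) = 1.2369e-06; pOH = 5.91; pH = 14 - pOH = 8.09.

V = 24.0 mL, pH = 8.09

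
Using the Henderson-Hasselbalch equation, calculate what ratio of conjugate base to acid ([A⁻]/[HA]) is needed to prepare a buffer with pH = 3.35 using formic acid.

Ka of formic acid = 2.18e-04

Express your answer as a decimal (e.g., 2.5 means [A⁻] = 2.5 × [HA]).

pKa = -log(2.18e-04) = 3.6615. pH = pKa + log([A⁻]/[HA]), so log([A⁻]/[HA]) = pH − pKa = 3.35 − 3.6615 = -0.3115. [A⁻]/[HA] = 10^(-0.3115) = 0.488

[A⁻]/[HA] = 0.488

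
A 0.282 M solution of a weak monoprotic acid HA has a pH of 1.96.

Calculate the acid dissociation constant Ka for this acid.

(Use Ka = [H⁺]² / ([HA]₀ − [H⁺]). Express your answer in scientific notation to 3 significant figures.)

[H⁺] = 10^(−pH) = 10^(−1.96) = 1.096e-02 M. For HA ⇌ H⁺ + A⁻, Ka = [H⁺][A⁻]/[HA] = [H⁺]² / ([HA]₀ − [H⁺]) = (1.096e-02)² / (0.282 − 1.096e-02) = 4.44e-04.

K_a = 4.44e-04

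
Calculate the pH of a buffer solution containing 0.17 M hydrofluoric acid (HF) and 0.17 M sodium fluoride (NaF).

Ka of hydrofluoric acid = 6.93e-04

pKa = -log(6.93e-04) = 3.16. pH = pKa + log([A⁻]/[HA]) = 3.16 + log(0.17/0.17)

pH = 3.16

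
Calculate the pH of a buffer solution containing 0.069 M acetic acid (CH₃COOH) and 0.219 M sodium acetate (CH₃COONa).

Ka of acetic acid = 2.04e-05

pKa = -log(2.04e-05) = 4.69. pH = pKa + log([A⁻]/[HA]) = 4.69 + log(0.219/0.069)

pH = 5.19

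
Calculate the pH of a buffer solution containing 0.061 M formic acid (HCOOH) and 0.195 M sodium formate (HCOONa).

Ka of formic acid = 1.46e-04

pKa = -log(1.46e-04) = 3.84. pH = pKa + log([A⁻]/[HA]) = 3.84 + log(0.195/0.061)

pH = 4.34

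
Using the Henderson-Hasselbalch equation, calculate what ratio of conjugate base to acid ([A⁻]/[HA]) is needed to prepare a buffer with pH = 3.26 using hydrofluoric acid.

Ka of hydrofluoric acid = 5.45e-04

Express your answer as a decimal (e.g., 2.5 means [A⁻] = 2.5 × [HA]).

pKa = -log(5.45e-04) = 3.2636. pH = pKa + log([A⁻]/[HA]), so log([A⁻]/[HA]) = pH − pKa = 3.26 − 3.2636 = -0.0036. [A⁻]/[HA] = 10^(-0.0036) = 0.992

[A⁻]/[HA] = 0.992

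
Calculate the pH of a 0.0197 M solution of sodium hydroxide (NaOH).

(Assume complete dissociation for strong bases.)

[OH⁻] = 0.0197 M for strong base. pOH = -log[OH⁻] = 1.71, pH = 14 - pOH

pH = 12.29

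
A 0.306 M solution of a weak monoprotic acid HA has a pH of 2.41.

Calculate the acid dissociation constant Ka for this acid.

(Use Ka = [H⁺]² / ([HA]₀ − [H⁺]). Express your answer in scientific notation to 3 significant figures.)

[H⁺] = 10^(−pH) = 10^(−2.41) = 3.890e-03 M. For HA ⇌ H⁺ + A⁻, Ka = [H⁺][A⁻]/[HA] = [H⁺]² / ([HA]₀ − [H⁺]) = (3.890e-03)² / (0.306 − 3.890e-03) = 5.01e-05.

K_a = 5.01e-05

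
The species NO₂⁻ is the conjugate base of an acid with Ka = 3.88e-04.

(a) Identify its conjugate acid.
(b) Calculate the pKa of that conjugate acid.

(a) The conjugate acid is formed by adding one H⁺ to NO₂⁻, giving HNO₂. (b) pKa = -log(Ka) = -log(3.88e-04) = 3.41.

Conjugate acid: HNO₂; pK_a = 3.41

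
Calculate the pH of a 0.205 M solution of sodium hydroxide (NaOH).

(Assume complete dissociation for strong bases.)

[OH⁻] = 0.205 M for strong base. pOH = -log[OH⁻] = 0.69, pH = 14 - pOH

pH = 13.31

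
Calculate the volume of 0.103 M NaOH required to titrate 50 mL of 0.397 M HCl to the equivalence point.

At equivalence: moles acid = moles base. moles HCl = 0.397 × 50/1000 = 0.01985 mol. V_base = moles / 0.103 × 1000 = 192.7 mL.

V_{base} = 192.7 mL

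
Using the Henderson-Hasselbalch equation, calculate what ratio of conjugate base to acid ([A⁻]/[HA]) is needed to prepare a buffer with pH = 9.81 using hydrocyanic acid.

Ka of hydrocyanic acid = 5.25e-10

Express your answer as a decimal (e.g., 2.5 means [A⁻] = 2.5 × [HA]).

pKa = -log(5.25e-10) = 9.2798. pH = pKa + log([A⁻]/[HA]), so log([A⁻]/[HA]) = pH − pKa = 9.81 − 9.2798 = 0.5302. [A⁻]/[HA] = 10^(0.5302) = 3.39

[A⁻]/[HA] = 3.39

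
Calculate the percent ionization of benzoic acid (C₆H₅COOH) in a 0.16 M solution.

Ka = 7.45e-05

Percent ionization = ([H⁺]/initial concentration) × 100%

Using Ka equilibrium: x² + Ka×x - Ka×C = 0. Solving: [H⁺] = 3.4155e-03. Percent = (3.4155e-03/0.16) × 100

Percent ionization = 2.13%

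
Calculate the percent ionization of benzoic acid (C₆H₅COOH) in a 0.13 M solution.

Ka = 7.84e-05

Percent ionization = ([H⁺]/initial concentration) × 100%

Using Ka equilibrium: x² + Ka×x - Ka×C = 0. Solving: [H⁺] = 3.1535e-03. Percent = (3.1535e-03/0.13) × 100

Percent ionization = 2.43%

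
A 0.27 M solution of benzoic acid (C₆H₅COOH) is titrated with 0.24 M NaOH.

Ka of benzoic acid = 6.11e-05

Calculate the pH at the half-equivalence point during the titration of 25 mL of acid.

At half-equivalence [HA] = [A⁻], so Henderson-Hasselbalch gives pH = pKa = -log(6.11e-05) = 4.21.

pH = pKa = 4.21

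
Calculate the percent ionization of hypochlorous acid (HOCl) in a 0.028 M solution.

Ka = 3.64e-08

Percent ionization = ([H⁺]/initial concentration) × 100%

Using Ka equilibrium: x² + Ka×x - Ka×C = 0. Solving: [H⁺] = 3.1907e-05. Percent = (3.1907e-05/0.028) × 100

Percent ionization = 0.114%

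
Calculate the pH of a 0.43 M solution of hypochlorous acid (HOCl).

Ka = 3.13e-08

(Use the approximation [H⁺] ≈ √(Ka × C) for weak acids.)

[H⁺] = √(Ka × C) = √(3.13e-08 × 0.43) = 1.1601e-04. pH = -log(1.1601e-04)

pH = 3.94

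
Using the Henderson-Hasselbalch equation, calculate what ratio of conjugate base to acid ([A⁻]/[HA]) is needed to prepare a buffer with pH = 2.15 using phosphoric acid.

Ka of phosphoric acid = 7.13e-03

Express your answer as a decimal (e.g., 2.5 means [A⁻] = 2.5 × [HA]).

pKa = -log(7.13e-03) = 2.1469. pH = pKa + log([A⁻]/[HA]), so log([A⁻]/[HA]) = pH − pKa = 2.15 − 2.1469 = 0.0031. [A⁻]/[HA] = 10^(0.0031) = 1.01

[A⁻]/[HA] = 1.01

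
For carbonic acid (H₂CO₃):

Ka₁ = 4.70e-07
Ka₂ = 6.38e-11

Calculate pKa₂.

pKa₂ = -log(Ka₂) = -log(6.38e-11) = 10.20.

pK_{a2} = 10.20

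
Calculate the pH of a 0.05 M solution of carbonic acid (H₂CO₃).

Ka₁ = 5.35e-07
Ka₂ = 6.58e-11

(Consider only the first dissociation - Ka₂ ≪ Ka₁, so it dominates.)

First dissociation dominates. From Ka₁ = [H⁺][HA⁻]/[H₂A], x² + Ka₁·x − Ka₁·C = 0 with C = 0.05 M and Ka₁ = 5.35e-07. Solving: [H⁺] = (−Ka₁ + √(Ka₁² + 4·Ka₁·C)) / 2 = 1.6329e-04 M. pH = -log(1.6329e-04) = 3.79.

pH = 3.79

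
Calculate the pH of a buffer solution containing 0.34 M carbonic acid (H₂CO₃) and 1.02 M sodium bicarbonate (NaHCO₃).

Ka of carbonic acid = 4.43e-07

pKa = -log(4.43e-07) = 6.35. pH = pKa + log([A⁻]/[HA]) = 6.35 + log(1.02/0.34)

pH = 6.83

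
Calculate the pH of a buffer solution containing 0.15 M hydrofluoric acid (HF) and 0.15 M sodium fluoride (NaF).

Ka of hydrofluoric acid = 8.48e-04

pKa = -log(8.48e-04) = 3.07. pH = pKa + log([A⁻]/[HA]) = 3.07 + log(0.15/0.15)

pH = 3.07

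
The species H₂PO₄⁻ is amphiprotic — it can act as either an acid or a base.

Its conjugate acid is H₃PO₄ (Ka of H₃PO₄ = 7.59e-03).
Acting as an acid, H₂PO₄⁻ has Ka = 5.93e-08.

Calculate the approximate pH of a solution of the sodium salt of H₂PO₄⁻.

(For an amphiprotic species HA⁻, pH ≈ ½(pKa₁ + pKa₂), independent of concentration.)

pKa₁ = -log(7.59e-03) = 2.12; pKa₂ = -log(5.93e-08) = 7.23. For an amphiprotic species, pH ≈ ½(pKa₁ + pKa₂) = ½(2.12 + 7.23) = 4.67.

pH = 4.67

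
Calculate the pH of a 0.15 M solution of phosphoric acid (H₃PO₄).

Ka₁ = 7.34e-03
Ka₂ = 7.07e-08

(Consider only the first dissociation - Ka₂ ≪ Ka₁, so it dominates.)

First dissociation dominates. From Ka₁ = [H⁺][HA⁻]/[H₂A], x² + Ka₁·x − Ka₁·C = 0 with C = 0.15 M and Ka₁ = 7.34e-03. Solving: [H⁺] = (−Ka₁ + √(Ka₁² + 4·Ka₁·C)) / 2 = 2.9714e-02 M. pH = -log(2.9714e-02) = 1.53.

pH = 1.53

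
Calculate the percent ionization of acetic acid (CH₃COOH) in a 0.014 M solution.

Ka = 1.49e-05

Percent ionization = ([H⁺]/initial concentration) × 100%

Using Ka equilibrium: x² + Ka×x - Ka×C = 0. Solving: [H⁺] = 4.4934e-04. Percent = (4.4934e-04/0.014) × 100

Percent ionization = 3.21%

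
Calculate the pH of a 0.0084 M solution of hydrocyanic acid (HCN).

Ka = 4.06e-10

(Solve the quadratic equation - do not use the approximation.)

x² + Ka×x - Ka×C = 0. Using quadratic formula: [H⁺] = 1.8465e-06

pH = 5.73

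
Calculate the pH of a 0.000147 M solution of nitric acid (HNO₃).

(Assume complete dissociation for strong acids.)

[H⁺] = 0.000147 M for strong acid. pH = -log[H⁺] = -log(0.000147)

pH = 3.83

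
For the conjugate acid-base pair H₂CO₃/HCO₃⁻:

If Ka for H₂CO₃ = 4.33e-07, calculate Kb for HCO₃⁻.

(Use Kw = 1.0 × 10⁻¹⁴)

For a conjugate pair Ka × Kb = Kw, so Kb = Kw/Ka = 1.0 × 10⁻¹⁴ / 4.33e-07 = 2.31e-08.

K_b = 2.31e-08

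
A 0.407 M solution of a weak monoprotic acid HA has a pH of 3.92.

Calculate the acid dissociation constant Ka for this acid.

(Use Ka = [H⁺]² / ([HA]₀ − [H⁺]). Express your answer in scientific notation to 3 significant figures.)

[H⁺] = 10^(−pH) = 10^(−3.92) = 1.202e-04 M. For HA ⇌ H⁺ + A⁻, Ka = [H⁺][A⁻]/[HA] = [H⁺]² / ([HA]₀ − [H⁺]) = (1.202e-04)² / (0.407 − 1.202e-04) = 3.55e-08.

K_a = 3.55e-08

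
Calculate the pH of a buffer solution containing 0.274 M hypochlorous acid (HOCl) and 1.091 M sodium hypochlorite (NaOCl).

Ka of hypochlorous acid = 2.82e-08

pKa = -log(2.82e-08) = 7.55. pH = pKa + log([A⁻]/[HA]) = 7.55 + log(1.091/0.274)

pH = 8.15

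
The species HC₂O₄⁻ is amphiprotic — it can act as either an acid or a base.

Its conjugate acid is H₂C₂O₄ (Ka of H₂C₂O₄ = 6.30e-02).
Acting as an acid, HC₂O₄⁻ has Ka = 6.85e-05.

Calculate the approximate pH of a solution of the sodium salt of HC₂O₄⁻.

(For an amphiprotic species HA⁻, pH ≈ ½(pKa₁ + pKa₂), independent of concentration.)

pKa₁ = -log(6.30e-02) = 1.20; pKa₂ = -log(6.85e-05) = 4.16. For an amphiprotic species, pH ≈ ½(pKa₁ + pKa₂) = ½(1.20 + 4.16) = 2.68.

pH = 2.68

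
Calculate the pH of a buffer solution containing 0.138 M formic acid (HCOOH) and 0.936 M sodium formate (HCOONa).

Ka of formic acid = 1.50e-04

pKa = -log(1.50e-04) = 3.82. pH = pKa + log([A⁻]/[HA]) = 3.82 + log(0.936/0.138)

pH = 4.66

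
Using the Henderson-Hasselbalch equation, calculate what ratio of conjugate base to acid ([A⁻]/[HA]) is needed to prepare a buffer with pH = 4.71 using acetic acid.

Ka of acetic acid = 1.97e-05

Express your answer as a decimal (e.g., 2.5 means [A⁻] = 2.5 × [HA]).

pKa = -log(1.97e-05) = 4.7055. pH = pKa + log([A⁻]/[HA]), so log([A⁻]/[HA]) = pH − pKa = 4.71 − 4.7055 = 0.0045. [A⁻]/[HA] = 10^(0.0045) = 1.01

[A⁻]/[HA] = 1.01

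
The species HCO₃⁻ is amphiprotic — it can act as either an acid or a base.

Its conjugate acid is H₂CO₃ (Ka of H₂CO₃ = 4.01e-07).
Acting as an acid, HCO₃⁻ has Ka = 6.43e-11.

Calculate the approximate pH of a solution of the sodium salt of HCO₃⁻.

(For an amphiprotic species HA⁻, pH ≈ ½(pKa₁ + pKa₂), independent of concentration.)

pKa₁ = -log(4.01e-07) = 6.40; pKa₂ = -log(6.43e-11) = 10.19. For an amphiprotic species, pH ≈ ½(pKa₁ + pKa₂) = ½(6.40 + 10.19) = 8.29.

pH = 8.29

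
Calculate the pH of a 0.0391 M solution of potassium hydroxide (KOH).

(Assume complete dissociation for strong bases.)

[OH⁻] = 0.0391 M for strong base. pOH = -log[OH⁻] = 1.41, pH = 14 - pOH

pH = 12.59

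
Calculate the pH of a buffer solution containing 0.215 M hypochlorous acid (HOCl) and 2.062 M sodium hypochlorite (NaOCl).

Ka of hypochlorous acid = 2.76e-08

pKa = -log(2.76e-08) = 7.56. pH = pKa + log([A⁻]/[HA]) = 7.56 + log(2.062/0.215)

pH = 8.54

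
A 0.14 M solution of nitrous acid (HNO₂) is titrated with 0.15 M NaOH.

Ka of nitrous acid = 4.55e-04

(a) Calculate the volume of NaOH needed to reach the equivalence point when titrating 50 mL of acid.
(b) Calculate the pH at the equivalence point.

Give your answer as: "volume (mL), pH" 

moles acid = 0.14 × 50/1000 = 0.007 mol; V_base = moles/0.15 × 1000 = 46.7 mL. At equivalence only the conjugate base is present: [A⁻] = 0.007/0.097 = 7.2414e-02 M. Kb = Kw/Ka = 2.20e-11; [OH⁻] = √(Kb × [A⁻]) = 1.2616e-06; pOH = 5.90; pH = 14 - pOH = 8.10.

V = 46.7 mL, pH = 8.10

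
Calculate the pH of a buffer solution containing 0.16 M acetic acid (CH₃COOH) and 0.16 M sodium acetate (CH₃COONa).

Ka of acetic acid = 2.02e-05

pKa = -log(2.02e-05) = 4.69. pH = pKa + log([A⁻]/[HA]) = 4.69 + log(0.16/0.16)

pH = 4.69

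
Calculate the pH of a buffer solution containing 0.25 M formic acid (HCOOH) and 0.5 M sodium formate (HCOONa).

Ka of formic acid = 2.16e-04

pKa = -log(2.16e-04) = 3.67. pH = pKa + log([A⁻]/[HA]) = 3.67 + log(0.5/0.25)

pH = 3.97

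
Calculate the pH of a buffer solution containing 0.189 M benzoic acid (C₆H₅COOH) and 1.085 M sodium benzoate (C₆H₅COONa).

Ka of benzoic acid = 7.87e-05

pKa = -log(7.87e-05) = 4.10. pH = pKa + log([A⁻]/[HA]) = 4.10 + log(1.085/0.189)

pH = 4.86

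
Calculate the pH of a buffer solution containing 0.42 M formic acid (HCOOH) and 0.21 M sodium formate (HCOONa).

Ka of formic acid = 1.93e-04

pKa = -log(1.93e-04) = 3.71. pH = pKa + log([A⁻]/[HA]) = 3.71 + log(0.21/0.42)

pH = 3.41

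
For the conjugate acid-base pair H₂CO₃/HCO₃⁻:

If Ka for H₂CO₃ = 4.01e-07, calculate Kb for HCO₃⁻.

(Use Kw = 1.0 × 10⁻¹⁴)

For a conjugate pair Ka × Kb = Kw, so Kb = Kw/Ka = 1.0 × 10⁻¹⁴ / 4.01e-07 = 2.49e-08.

K_b = 2.49e-08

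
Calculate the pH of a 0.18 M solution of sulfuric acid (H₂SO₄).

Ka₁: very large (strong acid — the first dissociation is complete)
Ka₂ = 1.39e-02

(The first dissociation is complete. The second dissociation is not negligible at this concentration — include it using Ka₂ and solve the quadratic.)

First dissociation is complete: [H⁺]₀ = [HSO₄⁻]₀ = C = 0.18 M. Second dissociation HSO₄⁻ ⇌ H⁺ + SO₄²⁻: let x = [SO₄²⁻]. Ka₂ = (C + x)·x / (C − x) = 1.39e-02 → x² + (C + Ka₂)·x − Ka₂·C = 0 → x² + 0.19390·x − 2.502e-03 = 0. x = (−0.19390 + √(0.19390² + 4 × 2.502e-03)) / 2 = 1.2143e-02 M. [H⁺] = C + x = 0.18 + 1.2143e-02 = 1.9214e-01 M. pH = -log(1.9214e-01) = 0.72.

pH = 0.72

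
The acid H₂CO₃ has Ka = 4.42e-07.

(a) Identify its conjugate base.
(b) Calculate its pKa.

(a) The conjugate base is formed by removing one H⁺ from H₂CO₃, giving HCO₃⁻. (b) pKa = -log(Ka) = -log(4.42e-07) = 6.35.

Conjugate base: HCO₃⁻; pK_a = 6.35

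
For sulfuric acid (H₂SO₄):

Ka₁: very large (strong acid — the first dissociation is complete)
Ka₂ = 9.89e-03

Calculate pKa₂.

pKa₂ = -log(Ka₂) = -log(9.89e-03) = 2.00.

pK_{a2} = 2.00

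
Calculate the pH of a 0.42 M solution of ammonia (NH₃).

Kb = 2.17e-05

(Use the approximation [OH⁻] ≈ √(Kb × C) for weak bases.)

[OH⁻] = √(Kb × C) = √(2.17e-05 × 0.42) = 3.0189e-03. pOH = 2.52, pH = 14 - pOH

pH = 11.48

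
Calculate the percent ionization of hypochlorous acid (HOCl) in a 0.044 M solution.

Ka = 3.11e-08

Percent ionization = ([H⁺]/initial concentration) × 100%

Using Ka equilibrium: x² + Ka×x - Ka×C = 0. Solving: [H⁺] = 3.6976e-05. Percent = (3.6976e-05/0.044) × 100

Percent ionization = 0.084%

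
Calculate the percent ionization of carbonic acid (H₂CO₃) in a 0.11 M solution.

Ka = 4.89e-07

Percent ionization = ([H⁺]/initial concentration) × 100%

Using Ka equilibrium: x² + Ka×x - Ka×C = 0. Solving: [H⁺] = 2.3168e-04. Percent = (2.3168e-04/0.11) × 100

Percent ionization = 0.211%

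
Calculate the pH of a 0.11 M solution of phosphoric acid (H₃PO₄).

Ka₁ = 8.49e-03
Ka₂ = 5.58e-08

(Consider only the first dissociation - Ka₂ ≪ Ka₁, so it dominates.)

First dissociation dominates. From Ka₁ = [H⁺][HA⁻]/[H₂A], x² + Ka₁·x − Ka₁·C = 0 with C = 0.11 M and Ka₁ = 8.49e-03. Solving: [H⁺] = (−Ka₁ + √(Ka₁² + 4·Ka₁·C)) / 2 = 2.6608e-02 M. pH = -log(2.6608e-02) = 1.57.

pH = 1.57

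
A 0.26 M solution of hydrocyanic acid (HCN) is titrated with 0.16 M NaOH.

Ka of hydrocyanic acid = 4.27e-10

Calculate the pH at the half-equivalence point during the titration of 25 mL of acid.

At half-equivalence [HA] = [A⁻], so Henderson-Hasselbalch gives pH = pKa = -log(4.27e-10) = 9.37.

pH = pKa = 9.37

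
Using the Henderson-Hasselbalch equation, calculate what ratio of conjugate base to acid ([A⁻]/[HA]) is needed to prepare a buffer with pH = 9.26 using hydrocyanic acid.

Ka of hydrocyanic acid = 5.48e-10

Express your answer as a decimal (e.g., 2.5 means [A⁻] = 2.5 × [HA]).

pKa = -log(5.48e-10) = 9.2612. pH = pKa + log([A⁻]/[HA]), so log([A⁻]/[HA]) = pH − pKa = 9.26 − 9.2612 = -0.0012. [A⁻]/[HA] = 10^(-0.0012) = 0.997

[A⁻]/[HA] = 0.997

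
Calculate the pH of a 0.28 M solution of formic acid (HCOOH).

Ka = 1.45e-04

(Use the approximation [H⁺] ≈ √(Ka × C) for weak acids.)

[H⁺] = √(Ka × C) = √(1.45e-04 × 0.28) = 6.3718e-03. pH = -log(6.3718e-03)

pH = 2.20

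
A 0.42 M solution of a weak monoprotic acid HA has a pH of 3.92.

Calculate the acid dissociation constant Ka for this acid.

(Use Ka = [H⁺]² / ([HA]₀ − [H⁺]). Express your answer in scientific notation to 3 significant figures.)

[H⁺] = 10^(−pH) = 10^(−3.92) = 1.202e-04 M. For HA ⇌ H⁺ + A⁻, Ka = [H⁺][A⁻]/[HA] = [H⁺]² / ([HA]₀ − [H⁺]) = (1.202e-04)² / (0.42 − 1.202e-04) = 3.44e-08.

K_a = 3.44e-08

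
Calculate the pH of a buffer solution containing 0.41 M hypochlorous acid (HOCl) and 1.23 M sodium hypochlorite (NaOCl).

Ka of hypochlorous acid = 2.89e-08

pKa = -log(2.89e-08) = 7.54. pH = pKa + log([A⁻]/[HA]) = 7.54 + log(1.23/0.41)

pH = 8.02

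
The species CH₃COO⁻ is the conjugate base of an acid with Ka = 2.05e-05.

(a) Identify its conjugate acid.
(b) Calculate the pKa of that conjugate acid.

(a) The conjugate acid is formed by adding one H⁺ to CH₃COO⁻, giving CH₃COOH. (b) pKa = -log(Ka) = -log(2.05e-05) = 4.69.

Conjugate acid: CH₃COOH; pK_a = 4.69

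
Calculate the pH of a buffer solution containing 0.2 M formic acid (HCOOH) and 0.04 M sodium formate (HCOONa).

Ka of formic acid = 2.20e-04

pKa = -log(2.20e-04) = 3.66. pH = pKa + log([A⁻]/[HA]) = 3.66 + log(0.04/0.2)

pH = 2.96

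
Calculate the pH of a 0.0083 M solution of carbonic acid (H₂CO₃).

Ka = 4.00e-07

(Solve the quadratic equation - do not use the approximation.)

x² + Ka×x - Ka×C = 0. Using quadratic formula: [H⁺] = 5.7420e-05

pH = 4.24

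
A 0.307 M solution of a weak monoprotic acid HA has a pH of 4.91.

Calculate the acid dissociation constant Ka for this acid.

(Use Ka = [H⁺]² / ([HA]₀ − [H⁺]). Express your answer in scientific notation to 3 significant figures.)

[H⁺] = 10^(−pH) = 10^(−4.91) = 1.230e-05 M. For HA ⇌ H⁺ + A⁻, Ka = [H⁺][A⁻]/[HA] = [H⁺]² / ([HA]₀ − [H⁺]) = (1.230e-05)² / (0.307 − 1.230e-05) = 4.93e-10.

K_a = 4.93e-10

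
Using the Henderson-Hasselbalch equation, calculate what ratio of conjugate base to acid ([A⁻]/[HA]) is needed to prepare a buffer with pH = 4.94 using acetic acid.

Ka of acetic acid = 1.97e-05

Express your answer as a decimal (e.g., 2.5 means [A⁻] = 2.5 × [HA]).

pKa = -log(1.97e-05) = 4.7055. pH = pKa + log([A⁻]/[HA]), so log([A⁻]/[HA]) = pH − pKa = 4.94 − 4.7055 = 0.2345. [A⁻]/[HA] = 10^(0.2345) = 1.72

[A⁻]/[HA] = 1.72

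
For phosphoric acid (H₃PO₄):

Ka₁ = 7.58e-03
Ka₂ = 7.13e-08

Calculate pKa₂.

pKa₂ = -log(Ka₂) = -log(7.13e-08) = 7.15.

pK_{a2} = 7.15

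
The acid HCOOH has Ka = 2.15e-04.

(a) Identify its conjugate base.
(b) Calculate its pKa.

(a) The conjugate base is formed by removing one H⁺ from HCOOH, giving HCOO⁻. (b) pKa = -log(Ka) = -log(2.15e-04) = 3.67.

Conjugate base: HCOO⁻; pK_a = 3.67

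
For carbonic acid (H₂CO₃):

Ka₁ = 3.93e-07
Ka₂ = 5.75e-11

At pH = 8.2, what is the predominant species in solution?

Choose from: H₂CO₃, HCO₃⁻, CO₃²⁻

pKa₁ = 6.41, pKa₂ = 10.24. For a polyprotic acid the predominant species crosses at each pKa: below pKa_n the protonated form dominates, above it the deprotonated form does. At pH = 8.2, the predominant species is HCO₃⁻.

HCO₃⁻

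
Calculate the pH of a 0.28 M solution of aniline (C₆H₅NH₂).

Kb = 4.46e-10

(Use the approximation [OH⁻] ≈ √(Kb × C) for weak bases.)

[OH⁻] = √(Kb × C) = √(4.46e-10 × 0.28) = 1.1175e-05. pOH = 4.95, pH = 14 - pOH

pH = 9.05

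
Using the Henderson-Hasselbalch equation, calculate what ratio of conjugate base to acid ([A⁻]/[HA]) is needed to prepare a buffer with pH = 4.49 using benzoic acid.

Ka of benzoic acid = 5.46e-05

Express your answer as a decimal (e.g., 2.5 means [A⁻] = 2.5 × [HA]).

pKa = -log(5.46e-05) = 4.2628. pH = pKa + log([A⁻]/[HA]), so log([A⁻]/[HA]) = pH − pKa = 4.49 − 4.2628 = 0.2272. [A⁻]/[HA] = 10^(0.2272) = 1.69

[A⁻]/[HA] = 1.69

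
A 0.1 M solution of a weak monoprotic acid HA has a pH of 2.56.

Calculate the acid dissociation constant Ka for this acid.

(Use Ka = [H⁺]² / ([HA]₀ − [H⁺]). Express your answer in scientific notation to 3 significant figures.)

[H⁺] = 10^(−pH) = 10^(−2.56) = 2.754e-03 M. For HA ⇌ H⁺ + A⁻, Ka = [H⁺][A⁻]/[HA] = [H⁺]² / ([HA]₀ − [H⁺]) = (2.754e-03)² / (0.1 − 2.754e-03) = 7.80e-05.

K_a = 7.80e-05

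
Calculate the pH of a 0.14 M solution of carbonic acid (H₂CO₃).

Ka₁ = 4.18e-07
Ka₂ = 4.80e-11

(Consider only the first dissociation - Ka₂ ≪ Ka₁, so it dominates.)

First dissociation dominates. From Ka₁ = [H⁺][HA⁻]/[H₂A], x² + Ka₁·x − Ka₁·C = 0 with C = 0.14 M and Ka₁ = 4.18e-07. Solving: [H⁺] = (−Ka₁ + √(Ka₁² + 4·Ka₁·C)) / 2 = 2.4170e-04 M. pH = -log(2.4170e-04) = 3.62.

pH = 3.62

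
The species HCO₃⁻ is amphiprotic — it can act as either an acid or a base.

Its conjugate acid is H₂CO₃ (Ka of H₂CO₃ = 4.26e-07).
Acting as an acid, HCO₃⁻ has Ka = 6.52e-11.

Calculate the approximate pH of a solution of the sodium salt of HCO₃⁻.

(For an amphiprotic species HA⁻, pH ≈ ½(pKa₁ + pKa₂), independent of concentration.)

pKa₁ = -log(4.26e-07) = 6.37; pKa₂ = -log(6.52e-11) = 10.19. For an amphiprotic species, pH ≈ ½(pKa₁ + pKa₂) = ½(6.37 + 10.19) = 8.28.

pH = 8.28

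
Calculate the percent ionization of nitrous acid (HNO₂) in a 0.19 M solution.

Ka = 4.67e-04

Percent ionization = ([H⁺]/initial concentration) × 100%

Using Ka equilibrium: x² + Ka×x - Ka×C = 0. Solving: [H⁺] = 9.1891e-03. Percent = (9.1891e-03/0.19) × 100

Percent ionization = 4.84%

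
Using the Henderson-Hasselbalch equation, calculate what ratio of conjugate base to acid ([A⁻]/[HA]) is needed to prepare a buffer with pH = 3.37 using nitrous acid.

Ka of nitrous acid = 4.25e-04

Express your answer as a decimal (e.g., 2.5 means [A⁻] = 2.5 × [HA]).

pKa = -log(4.25e-04) = 3.3716. pH = pKa + log([A⁻]/[HA]), so log([A⁻]/[HA]) = pH − pKa = 3.37 − 3.3716 = -0.0016. [A⁻]/[HA] = 10^(-0.0016) = 0.996

[A⁻]/[HA] = 0.996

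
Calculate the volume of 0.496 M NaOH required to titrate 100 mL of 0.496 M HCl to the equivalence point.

At equivalence: moles acid = moles base. moles HCl = 0.496 × 100/1000 = 0.0496 mol. V_base = moles / 0.496 × 1000 = 100.0 mL.

V_{base} = 100.0 mL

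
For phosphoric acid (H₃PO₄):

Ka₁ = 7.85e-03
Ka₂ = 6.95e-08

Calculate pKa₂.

pKa₂ = -log(Ka₂) = -log(6.95e-08) = 7.16.

pK_{a2} = 7.16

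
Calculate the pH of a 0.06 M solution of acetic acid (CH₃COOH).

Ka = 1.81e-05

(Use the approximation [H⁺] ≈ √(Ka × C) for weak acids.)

[H⁺] = √(Ka × C) = √(1.81e-05 × 0.06) = 1.0421e-03. pH = -log(1.0421e-03)

pH = 2.98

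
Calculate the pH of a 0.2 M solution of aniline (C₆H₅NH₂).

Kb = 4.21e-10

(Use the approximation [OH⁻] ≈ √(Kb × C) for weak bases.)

[OH⁻] = √(Kb × C) = √(4.21e-10 × 0.2) = 9.1761e-06. pOH = 5.04, pH = 14 - pOH

pH = 8.96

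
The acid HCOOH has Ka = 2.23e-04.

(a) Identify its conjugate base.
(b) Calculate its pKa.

(a) The conjugate base is formed by removing one H⁺ from HCOOH, giving HCOO⁻. (b) pKa = -log(Ka) = -log(2.23e-04) = 3.65.

Conjugate base: HCOO⁻; pK_a = 3.65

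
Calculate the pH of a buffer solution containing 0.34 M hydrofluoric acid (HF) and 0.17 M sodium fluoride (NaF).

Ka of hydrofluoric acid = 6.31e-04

pKa = -log(6.31e-04) = 3.20. pH = pKa + log([A⁻]/[HA]) = 3.20 + log(0.17/0.34)

pH = 2.90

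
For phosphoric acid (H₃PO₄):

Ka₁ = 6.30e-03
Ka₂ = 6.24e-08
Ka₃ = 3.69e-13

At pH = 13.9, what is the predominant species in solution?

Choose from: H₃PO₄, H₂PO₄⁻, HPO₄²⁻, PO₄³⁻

pKa₁ = 2.20, pKa₂ = 7.20, pKa₃ = 12.43. For a polyprotic acid the predominant species crosses at each pKa: below pKa_n the protonated form dominates, above it the deprotonated form does. At pH = 13.9, the predominant species is PO₄³⁻.

PO₄³⁻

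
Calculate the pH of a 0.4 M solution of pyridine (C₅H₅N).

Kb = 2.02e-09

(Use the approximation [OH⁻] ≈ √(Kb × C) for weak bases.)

[OH⁻] = √(Kb × C) = √(2.02e-09 × 0.4) = 2.8425e-05. pOH = 4.55, pH = 14 - pOH

pH = 9.45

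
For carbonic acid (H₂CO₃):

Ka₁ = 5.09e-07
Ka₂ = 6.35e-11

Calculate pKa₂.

pKa₂ = -log(Ka₂) = -log(6.35e-11) = 10.20.

pK_{a2} = 10.20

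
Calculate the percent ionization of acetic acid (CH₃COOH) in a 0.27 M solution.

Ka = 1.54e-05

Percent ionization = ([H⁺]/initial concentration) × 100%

Using Ka equilibrium: x² + Ka×x - Ka×C = 0. Solving: [H⁺] = 2.0314e-03. Percent = (2.0314e-03/0.27) × 100

Percent ionization = 0.752%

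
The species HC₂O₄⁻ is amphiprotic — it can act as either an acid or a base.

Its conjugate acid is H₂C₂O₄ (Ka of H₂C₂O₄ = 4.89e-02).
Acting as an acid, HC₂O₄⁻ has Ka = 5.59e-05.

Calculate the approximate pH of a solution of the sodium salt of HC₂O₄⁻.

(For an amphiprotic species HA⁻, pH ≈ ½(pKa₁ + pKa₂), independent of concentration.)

pKa₁ = -log(4.89e-02) = 1.31; pKa₂ = -log(5.59e-05) = 4.25. For an amphiprotic species, pH ≈ ½(pKa₁ + pKa₂) = ½(1.31 + 4.25) = 2.78.

pH = 2.78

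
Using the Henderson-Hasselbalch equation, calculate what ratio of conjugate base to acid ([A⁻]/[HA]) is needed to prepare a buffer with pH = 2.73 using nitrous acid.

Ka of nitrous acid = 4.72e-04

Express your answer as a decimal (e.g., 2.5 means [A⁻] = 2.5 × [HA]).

pKa = -log(4.72e-04) = 3.3261. pH = pKa + log([A⁻]/[HA]), so log([A⁻]/[HA]) = pH − pKa = 2.73 − 3.3261 = -0.5961. [A⁻]/[HA] = 10^(-0.5961) = 0.253

[A⁻]/[HA] = 0.253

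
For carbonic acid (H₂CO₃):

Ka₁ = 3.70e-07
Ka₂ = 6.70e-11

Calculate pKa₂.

pKa₂ = -log(Ka₂) = -log(6.70e-11) = 10.17.

pK_{a2} = 10.17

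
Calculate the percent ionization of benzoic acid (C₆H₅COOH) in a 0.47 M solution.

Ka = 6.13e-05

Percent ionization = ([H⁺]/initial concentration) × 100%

Using Ka equilibrium: x² + Ka×x - Ka×C = 0. Solving: [H⁺] = 5.3370e-03. Percent = (5.3370e-03/0.47) × 100

Percent ionization = 1.14%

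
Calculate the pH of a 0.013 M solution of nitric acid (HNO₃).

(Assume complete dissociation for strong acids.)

[H⁺] = 0.013 M for strong acid. pH = -log[H⁺] = -log(0.013)

pH = 1.89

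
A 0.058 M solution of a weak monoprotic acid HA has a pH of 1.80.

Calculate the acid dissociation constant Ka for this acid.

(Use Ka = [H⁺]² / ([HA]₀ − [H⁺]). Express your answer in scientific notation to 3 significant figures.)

[H⁺] = 10^(−pH) = 10^(−1.80) = 1.585e-02 M. For HA ⇌ H⁺ + A⁻, Ka = [H⁺][A⁻]/[HA] = [H⁺]² / ([HA]₀ − [H⁺]) = (1.585e-02)² / (0.058 − 1.585e-02) = 5.96e-03.

K_a = 5.96e-03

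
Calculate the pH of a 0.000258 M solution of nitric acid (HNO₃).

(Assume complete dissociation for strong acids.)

[H⁺] = 0.000258 M for strong acid. pH = -log[H⁺] = -log(0.000258)

pH = 3.59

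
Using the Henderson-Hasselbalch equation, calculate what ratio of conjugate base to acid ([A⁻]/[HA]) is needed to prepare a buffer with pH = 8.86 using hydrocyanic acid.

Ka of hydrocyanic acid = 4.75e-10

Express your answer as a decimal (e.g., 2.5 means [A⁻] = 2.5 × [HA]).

pKa = -log(4.75e-10) = 9.3233. pH = pKa + log([A⁻]/[HA]), so log([A⁻]/[HA]) = pH − pKa = 8.86 − 9.3233 = -0.4633. [A⁻]/[HA] = 10^(-0.4633) = 0.344

[A⁻]/[HA] = 0.344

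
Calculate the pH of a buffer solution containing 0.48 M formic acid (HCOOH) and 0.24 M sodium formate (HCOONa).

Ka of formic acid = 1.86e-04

pKa = -log(1.86e-04) = 3.73. pH = pKa + log([A⁻]/[HA]) = 3.73 + log(0.24/0.48)

pH = 3.43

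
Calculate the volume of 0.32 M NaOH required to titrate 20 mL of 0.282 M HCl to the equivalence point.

At equivalence: moles acid = moles base. moles HCl = 0.282 × 20/1000 = 0.00564 mol. V_base = moles / 0.32 × 1000 = 17.6 mL.

V_{base} = 17.6 mL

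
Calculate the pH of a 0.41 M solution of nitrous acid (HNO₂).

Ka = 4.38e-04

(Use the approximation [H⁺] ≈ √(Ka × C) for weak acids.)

[H⁺] = √(Ka × C) = √(4.38e-04 × 0.41) = 1.3401e-02. pH = -log(1.3401e-02)

pH = 1.87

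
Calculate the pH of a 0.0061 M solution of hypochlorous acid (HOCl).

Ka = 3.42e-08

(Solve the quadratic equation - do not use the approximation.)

x² + Ka×x - Ka×C = 0. Using quadratic formula: [H⁺] = 1.4427e-05

pH = 4.84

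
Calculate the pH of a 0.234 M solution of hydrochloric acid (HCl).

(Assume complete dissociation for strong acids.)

[H⁺] = 0.234 M for strong acid. pH = -log[H⁺] = -log(0.234)

pH = 0.63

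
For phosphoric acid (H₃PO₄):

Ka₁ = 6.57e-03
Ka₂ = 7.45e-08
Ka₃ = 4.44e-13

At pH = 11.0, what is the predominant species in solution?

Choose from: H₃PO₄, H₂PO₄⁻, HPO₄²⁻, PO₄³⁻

pKa₁ = 2.18, pKa₂ = 7.13, pKa₃ = 12.35. For a polyprotic acid the predominant species crosses at each pKa: below pKa_n the protonated form dominates, above it the deprotonated form does. At pH = 11.0, the predominant species is HPO₄²⁻.

HPO₄²⁻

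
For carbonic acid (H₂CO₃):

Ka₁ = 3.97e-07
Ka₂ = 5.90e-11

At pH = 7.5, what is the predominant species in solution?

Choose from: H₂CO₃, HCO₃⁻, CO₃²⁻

pKa₁ = 6.40, pKa₂ = 10.23. For a polyprotic acid the predominant species crosses at each pKa: below pKa_n the protonated form dominates, above it the deprotonated form does. At pH = 7.5, the predominant species is HCO₃⁻.

HCO₃⁻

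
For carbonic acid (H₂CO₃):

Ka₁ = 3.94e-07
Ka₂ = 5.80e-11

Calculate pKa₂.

pKa₂ = -log(Ka₂) = -log(5.80e-11) = 10.24.

pK_{a2} = 10.24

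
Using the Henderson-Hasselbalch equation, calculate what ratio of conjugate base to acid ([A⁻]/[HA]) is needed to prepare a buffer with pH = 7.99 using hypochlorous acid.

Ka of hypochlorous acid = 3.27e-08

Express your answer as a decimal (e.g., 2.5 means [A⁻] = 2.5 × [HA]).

pKa = -log(3.27e-08) = 7.4855. pH = pKa + log([A⁻]/[HA]), so log([A⁻]/[HA]) = pH − pKa = 7.99 − 7.4855 = 0.5045. [A⁻]/[HA] = 10^(0.5045) = 3.20

[A⁻]/[HA] = 3.20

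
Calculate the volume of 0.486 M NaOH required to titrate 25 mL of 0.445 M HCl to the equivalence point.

At equivalence: moles acid = moles base. moles HCl = 0.445 × 25/1000 = 0.01112 mol. V_base = moles / 0.486 × 1000 = 22.9 mL.

V_{base} = 22.9 mL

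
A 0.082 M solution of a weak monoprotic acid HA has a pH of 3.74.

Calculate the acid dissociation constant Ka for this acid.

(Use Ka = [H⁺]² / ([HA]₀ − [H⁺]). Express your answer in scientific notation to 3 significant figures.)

[H⁺] = 10^(−pH) = 10^(−3.74) = 1.820e-04 M. For HA ⇌ H⁺ + A⁻, Ka = [H⁺][A⁻]/[HA] = [H⁺]² / ([HA]₀ − [H⁺]) = (1.820e-04)² / (0.082 − 1.820e-04) = 4.05e-07.

K_a = 4.05e-07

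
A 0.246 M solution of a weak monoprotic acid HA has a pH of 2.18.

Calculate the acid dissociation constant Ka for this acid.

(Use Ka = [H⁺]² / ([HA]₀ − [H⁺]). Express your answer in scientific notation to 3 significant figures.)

[H⁺] = 10^(−pH) = 10^(−2.18) = 6.607e-03 M. For HA ⇌ H⁺ + A⁻, Ka = [H⁺][A⁻]/[HA] = [H⁺]² / ([HA]₀ − [H⁺]) = (6.607e-03)² / (0.246 − 6.607e-03) = 1.82e-04.

K_a = 1.82e-04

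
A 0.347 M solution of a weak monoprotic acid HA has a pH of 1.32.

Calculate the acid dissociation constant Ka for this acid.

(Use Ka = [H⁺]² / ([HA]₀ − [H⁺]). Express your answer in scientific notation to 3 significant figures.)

[H⁺] = 10^(−pH) = 10^(−1.32) = 4.786e-02 M. For HA ⇌ H⁺ + A⁻, Ka = [H⁺][A⁻]/[HA] = [H⁺]² / ([HA]₀ − [H⁺]) = (4.786e-02)² / (0.347 − 4.786e-02) = 7.66e-03.

K_a = 7.66e-03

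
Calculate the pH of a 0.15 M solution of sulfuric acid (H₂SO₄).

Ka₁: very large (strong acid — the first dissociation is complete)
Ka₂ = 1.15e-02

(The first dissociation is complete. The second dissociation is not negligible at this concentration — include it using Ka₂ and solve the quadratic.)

First dissociation is complete: [H⁺]₀ = [HSO₄⁻]₀ = C = 0.15 M. Second dissociation HSO₄⁻ ⇌ H⁺ + SO₄²⁻: let x = [SO₄²⁻]. Ka₂ = (C + x)·x / (C − x) = 1.15e-02 → x² + (C + Ka₂)·x − Ka₂·C = 0 → x² + 0.16150·x − 1.725e-03 = 0. x = (−0.16150 + √(0.16150² + 4 × 1.725e-03)) / 2 = 1.0055e-02 M. [H⁺] = C + x = 0.15 + 1.0055e-02 = 1.6006e-01 M. pH = -log(1.6006e-01) = 0.80.

pH = 0.80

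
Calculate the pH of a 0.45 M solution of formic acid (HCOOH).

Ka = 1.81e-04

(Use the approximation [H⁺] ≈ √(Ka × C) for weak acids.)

[H⁺] = √(Ka × C) = √(1.81e-04 × 0.45) = 9.0250e-03. pH = -log(9.0250e-03)

pH = 2.04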